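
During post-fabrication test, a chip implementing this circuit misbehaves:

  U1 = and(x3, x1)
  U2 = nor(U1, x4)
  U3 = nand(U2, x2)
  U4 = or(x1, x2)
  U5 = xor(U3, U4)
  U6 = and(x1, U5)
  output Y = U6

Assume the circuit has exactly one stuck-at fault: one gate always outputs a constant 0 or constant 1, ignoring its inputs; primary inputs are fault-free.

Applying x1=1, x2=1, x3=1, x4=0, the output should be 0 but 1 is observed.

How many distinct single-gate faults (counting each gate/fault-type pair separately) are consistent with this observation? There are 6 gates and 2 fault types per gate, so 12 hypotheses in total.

Fault-free: U1=1, U2=0, U3=1, U4=1, U5=0, U6=0 → 0. Observed 1.
  U1 stuck-at-0: output 1 ✓
  U1 stuck-at-1: output 0 ✗
  U2 stuck-at-0: output 0 ✗
  U2 stuck-at-1: output 1 ✓
  U3 stuck-at-0: output 1 ✓
  U3 stuck-at-1: output 0 ✗
  U4 stuck-at-0: output 1 ✓
  U4 stuck-at-1: output 0 ✗
  U5 stuck-at-0: output 0 ✗
  U5 stuck-at-1: output 1 ✓
  U6 stuck-at-0: output 0 ✗
  U6 stuck-at-1: output 1 ✓
Consistent faults: {U1 stuck-at-0, U2 stuck-at-1, U3 stuck-at-0, U4 stuck-at-0, U5 stuck-at-1, U6 stuck-at-1} — 6 in all.

6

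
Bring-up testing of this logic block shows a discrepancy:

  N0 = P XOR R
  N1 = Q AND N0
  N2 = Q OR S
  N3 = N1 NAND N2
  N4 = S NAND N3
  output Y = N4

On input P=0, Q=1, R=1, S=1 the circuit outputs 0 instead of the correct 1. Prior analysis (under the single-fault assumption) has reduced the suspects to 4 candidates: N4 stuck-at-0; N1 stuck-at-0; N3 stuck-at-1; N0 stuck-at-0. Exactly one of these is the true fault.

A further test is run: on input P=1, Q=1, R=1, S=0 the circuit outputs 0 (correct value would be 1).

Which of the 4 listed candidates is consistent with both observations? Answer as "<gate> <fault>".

Evaluate each candidate on input P=1, Q=1, R=1, S=0:
  N4 stuck-at-0: N0=0, N1=0, N2=1, N3=1, N4=0 [stuck-at-0] → 0 — matches
  N1 stuck-at-0: N0=0, N1=0 [stuck-at-0], N2=1, N3=1, N4=1 → 1 — eliminated
  N3 stuck-at-1: N0=0, N1=0, N2=1, N3=1 [stuck-at-1], N4=1 → 1 — eliminated
  N0 stuck-at-0: N0=0 [stuck-at-0], N1=0, N2=1, N3=1, N4=1 → 1 — eliminated
Only N4 stuck-at-0 reproduces the observed 0.

N4 stuck-at-0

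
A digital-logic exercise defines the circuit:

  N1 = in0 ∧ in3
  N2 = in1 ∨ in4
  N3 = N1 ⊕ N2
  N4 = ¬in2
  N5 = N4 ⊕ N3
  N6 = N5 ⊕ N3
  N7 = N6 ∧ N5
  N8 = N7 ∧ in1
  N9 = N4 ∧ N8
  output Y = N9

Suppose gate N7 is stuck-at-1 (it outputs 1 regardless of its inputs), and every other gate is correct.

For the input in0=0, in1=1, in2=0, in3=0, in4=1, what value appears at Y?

1

Propagate with N7 forced: N1=0, N2=1, N3=1, N4=1, N5=0, N6=1, N7=1 [stuck-at-1], N8=1, N9=1.
So Y = 1. (Without the fault it would be 0.)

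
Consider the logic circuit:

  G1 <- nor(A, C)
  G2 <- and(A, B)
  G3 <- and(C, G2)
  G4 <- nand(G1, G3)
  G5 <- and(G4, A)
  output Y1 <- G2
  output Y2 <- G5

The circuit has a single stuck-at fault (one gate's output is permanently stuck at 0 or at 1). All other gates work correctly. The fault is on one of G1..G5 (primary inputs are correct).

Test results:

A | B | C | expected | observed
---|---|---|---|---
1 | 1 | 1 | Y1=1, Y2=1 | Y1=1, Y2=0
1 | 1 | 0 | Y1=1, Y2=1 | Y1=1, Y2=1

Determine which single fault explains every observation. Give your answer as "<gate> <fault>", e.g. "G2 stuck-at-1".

Fault-free values for test 1 (A=1, B=1, C=1): G1=0, G2=1, G3=1, G4=1, G5=1, giving Y1=1, Y2=1. Observed Y1=1, Y2=0.
Test 1: faults giving observed Y1=1, Y2=0 are {G1 stuck-at-1, G4 stuck-at-0, G5 stuck-at-0}.
Test 2 (A=1, B=1, C=0): fault-free G1=0, G2=1, G3=0, G4=1, G5=1 → Y1=1, Y2=1; observed Y1=1, Y2=1. Eliminates G4 stuck-at-0, G5 stuck-at-0.
Only G1 stuck-at-1 is consistent with every test.

G1 stuck-at-1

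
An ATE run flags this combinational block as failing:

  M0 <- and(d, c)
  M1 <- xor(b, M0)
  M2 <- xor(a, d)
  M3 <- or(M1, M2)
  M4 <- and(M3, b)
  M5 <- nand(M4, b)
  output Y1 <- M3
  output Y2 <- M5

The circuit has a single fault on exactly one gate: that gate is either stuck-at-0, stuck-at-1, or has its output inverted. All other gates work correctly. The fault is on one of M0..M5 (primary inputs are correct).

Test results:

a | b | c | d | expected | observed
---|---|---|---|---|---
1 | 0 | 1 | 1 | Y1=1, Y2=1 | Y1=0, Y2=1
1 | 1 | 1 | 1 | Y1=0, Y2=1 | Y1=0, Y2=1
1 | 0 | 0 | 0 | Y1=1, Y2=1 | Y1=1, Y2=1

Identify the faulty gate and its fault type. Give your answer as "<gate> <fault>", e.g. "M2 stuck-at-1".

M1 stuck-at-0

Fault-free values for test 1 (a=1, b=0, c=1, d=1): M0=1, M1=1, M2=0, M3=1, M4=0, M5=1, giving Y1=1, Y2=1. Observed Y1=0, Y2=1.
Test 1: faults giving observed Y1=0, Y2=1 are {M0 stuck-at-0, M0 inverted output, M1 stuck-at-0, M1 inverted output, M3 stuck-at-0, M3 inverted output}.
Test 2 (a=1, b=1, c=1, d=1): fault-free M0=1, M1=0, M2=0, M3=0, M4=0, M5=1 → Y1=0, Y2=1; observed Y1=0, Y2=1. Eliminates M0 stuck-at-0, M0 inverted output, M1 inverted output, M3 inverted output.
Test 3 (a=1, b=0, c=0, d=0): fault-free M0=0, M1=0, M2=1, M3=1, M4=0, M5=1 → Y1=1, Y2=1; observed Y1=1, Y2=1. Eliminates M3 stuck-at-0.
Only M1 stuck-at-0 is consistent with every test.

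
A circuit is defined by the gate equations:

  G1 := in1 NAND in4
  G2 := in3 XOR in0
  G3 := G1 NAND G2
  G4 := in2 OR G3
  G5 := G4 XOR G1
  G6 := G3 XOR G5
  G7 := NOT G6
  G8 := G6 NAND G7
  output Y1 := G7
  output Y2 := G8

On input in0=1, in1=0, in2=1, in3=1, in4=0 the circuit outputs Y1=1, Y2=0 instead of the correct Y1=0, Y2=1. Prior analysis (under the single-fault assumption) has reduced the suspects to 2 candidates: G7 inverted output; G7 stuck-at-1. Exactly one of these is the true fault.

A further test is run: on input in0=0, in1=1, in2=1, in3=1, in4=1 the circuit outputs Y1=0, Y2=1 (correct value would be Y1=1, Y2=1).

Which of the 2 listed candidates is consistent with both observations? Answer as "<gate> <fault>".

G7 inverted output

Evaluate each candidate on input in0=0, in1=1, in2=1, in3=1, in4=1:
  G7 inverted output: G1=0, G2=1, G3=1, G4=1, G5=1, G6=0, G7=0 [inverted output], G8=1 → Y1=0, Y2=1 — matches
  G7 stuck-at-1: G1=0, G2=1, G3=1, G4=1, G5=1, G6=0, G7=1 [stuck-at-1], G8=1 → Y1=1, Y2=1 — eliminated
Only G7 inverted output reproduces the observed Y1=0, Y2=1.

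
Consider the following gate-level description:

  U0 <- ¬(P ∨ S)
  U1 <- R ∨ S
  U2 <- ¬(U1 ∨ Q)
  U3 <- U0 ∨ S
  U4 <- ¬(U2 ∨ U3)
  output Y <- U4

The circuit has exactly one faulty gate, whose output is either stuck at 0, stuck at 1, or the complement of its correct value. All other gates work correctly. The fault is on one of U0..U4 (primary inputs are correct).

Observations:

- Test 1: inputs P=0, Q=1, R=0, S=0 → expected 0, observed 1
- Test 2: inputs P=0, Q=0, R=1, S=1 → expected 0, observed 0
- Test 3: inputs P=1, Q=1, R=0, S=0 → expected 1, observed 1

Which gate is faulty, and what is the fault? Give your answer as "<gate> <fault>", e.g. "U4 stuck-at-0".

Fault-free values for test 1 (P=0, Q=1, R=0, S=0): U0=1, U1=0, U2=0, U3=1, U4=0, giving Y=0. Observed 1.
Test 1: faults giving observed 1 are {U0 stuck-at-0, U0 inverted output, U3 stuck-at-0, U3 inverted output, U4 stuck-at-1, U4 inverted output}.
Test 2 (P=0, Q=0, R=1, S=1): fault-free U0=0, U1=1, U2=0, U3=1, U4=0 → 0; observed 0. Eliminates U3 stuck-at-0, U3 inverted output, U4 stuck-at-1, U4 inverted output.
Test 3 (P=1, Q=1, R=0, S=0): fault-free U0=0, U1=0, U2=0, U3=0, U4=1 → 1; observed 1. Eliminates U0 inverted output.
Only U0 stuck-at-0 is consistent with every test.

U0 stuck-at-0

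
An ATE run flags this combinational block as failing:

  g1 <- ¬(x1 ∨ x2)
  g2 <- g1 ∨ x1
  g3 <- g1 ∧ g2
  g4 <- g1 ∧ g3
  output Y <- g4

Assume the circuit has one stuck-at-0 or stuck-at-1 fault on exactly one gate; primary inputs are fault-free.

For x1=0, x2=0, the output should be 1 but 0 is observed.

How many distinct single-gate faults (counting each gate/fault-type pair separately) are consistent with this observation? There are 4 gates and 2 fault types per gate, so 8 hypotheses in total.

Fault-free: g1=1, g2=1, g3=1, g4=1 → 1. Observed 0.
  g1 stuck-at-0: output 0 ✓
  g1 stuck-at-1: output 1 ✗
  g2 stuck-at-0: output 0 ✓
  g2 stuck-at-1: output 1 ✗
  g3 stuck-at-0: output 0 ✓
  g3 stuck-at-1: output 1 ✗
  g4 stuck-at-0: output 0 ✓
  g4 stuck-at-1: output 1 ✗
Consistent faults: {g1 stuck-at-0, g2 stuck-at-0, g3 stuck-at-0, g4 stuck-at-0} — 4 in all.

4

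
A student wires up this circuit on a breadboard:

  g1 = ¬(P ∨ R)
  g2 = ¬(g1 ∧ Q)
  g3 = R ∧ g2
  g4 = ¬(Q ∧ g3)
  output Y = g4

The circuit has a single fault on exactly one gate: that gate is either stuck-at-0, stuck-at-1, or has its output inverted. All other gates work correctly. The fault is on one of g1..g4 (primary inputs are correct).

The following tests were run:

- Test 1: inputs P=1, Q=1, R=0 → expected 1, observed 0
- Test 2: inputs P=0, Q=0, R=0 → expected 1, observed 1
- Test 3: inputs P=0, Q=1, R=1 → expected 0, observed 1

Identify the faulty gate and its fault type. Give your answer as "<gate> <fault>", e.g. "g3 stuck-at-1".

g3 inverted output

Fault-free values for test 1 (P=1, Q=1, R=0): g1=0, g2=1, g3=0, g4=1, giving Y=1. Observed 0.
Test 1: faults giving observed 0 are {g3 stuck-at-1, g3 inverted output, g4 stuck-at-0, g4 inverted output}.
Test 2 (P=0, Q=0, R=0): fault-free g1=1, g2=1, g3=0, g4=1 → 1; observed 1. Eliminates g4 stuck-at-0, g4 inverted output.
Test 3 (P=0, Q=1, R=1): fault-free g1=0, g2=1, g3=1, g4=0 → 0; observed 1. Eliminates g3 stuck-at-1.
Only g3 inverted output is consistent with every test.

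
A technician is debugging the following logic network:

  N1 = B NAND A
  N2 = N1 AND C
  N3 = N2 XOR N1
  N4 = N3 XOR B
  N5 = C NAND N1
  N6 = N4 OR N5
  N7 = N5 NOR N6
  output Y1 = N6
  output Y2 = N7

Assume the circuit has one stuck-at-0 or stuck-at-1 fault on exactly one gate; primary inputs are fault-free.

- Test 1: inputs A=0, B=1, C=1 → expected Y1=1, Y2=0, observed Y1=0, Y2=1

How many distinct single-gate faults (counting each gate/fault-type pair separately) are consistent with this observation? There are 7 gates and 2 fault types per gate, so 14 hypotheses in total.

Fault-free: N1=1, N2=1, N3=0, N4=1, N5=0, N6=1, N7=0 → Y1=1, Y2=0. Observed Y1=0, Y2=1.
  N1 stuck-at-0: output Y1=1, Y2=0 ✗
  N1 stuck-at-1: output Y1=1, Y2=0 ✗
  N2 stuck-at-0: output Y1=0, Y2=1 ✓
  N2 stuck-at-1: output Y1=1, Y2=0 ✗
  N3 stuck-at-0: output Y1=1, Y2=0 ✗
  N3 stuck-at-1: output Y1=0, Y2=1 ✓
  N4 stuck-at-0: output Y1=0, Y2=1 ✓
  N4 stuck-at-1: output Y1=1, Y2=0 ✗
  N5 stuck-at-0: output Y1=1, Y2=0 ✗
  N5 stuck-at-1: output Y1=1, Y2=0 ✗
  N6 stuck-at-0: output Y1=0, Y2=1 ✓
  N6 stuck-at-1: output Y1=1, Y2=0 ✗
  N7 stuck-at-0: output Y1=1, Y2=0 ✗
  N7 stuck-at-1: output Y1=1, Y2=1 ✗
Consistent faults: {N2 stuck-at-0, N3 stuck-at-1, N4 stuck-at-0, N6 stuck-at-0} — 4 in all.

4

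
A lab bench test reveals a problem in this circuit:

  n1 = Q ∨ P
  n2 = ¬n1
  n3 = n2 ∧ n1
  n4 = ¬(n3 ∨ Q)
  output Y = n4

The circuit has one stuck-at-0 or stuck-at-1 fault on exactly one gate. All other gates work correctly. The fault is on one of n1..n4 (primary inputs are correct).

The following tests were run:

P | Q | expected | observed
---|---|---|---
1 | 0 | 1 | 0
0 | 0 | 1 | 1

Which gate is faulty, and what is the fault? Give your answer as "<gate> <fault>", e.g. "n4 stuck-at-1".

n2 stuck-at-1

Fault-free values for test 1 (P=1, Q=0): n1=1, n2=0, n3=0, n4=1, giving Y=1. Observed 0.
Test 1: faults giving observed 0 are {n2 stuck-at-1, n3 stuck-at-1, n4 stuck-at-0}.
Test 2 (P=0, Q=0): fault-free n1=0, n2=1, n3=0, n4=1 → 1; observed 1. Eliminates n3 stuck-at-1, n4 stuck-at-0.
Only n2 stuck-at-1 is consistent with every test.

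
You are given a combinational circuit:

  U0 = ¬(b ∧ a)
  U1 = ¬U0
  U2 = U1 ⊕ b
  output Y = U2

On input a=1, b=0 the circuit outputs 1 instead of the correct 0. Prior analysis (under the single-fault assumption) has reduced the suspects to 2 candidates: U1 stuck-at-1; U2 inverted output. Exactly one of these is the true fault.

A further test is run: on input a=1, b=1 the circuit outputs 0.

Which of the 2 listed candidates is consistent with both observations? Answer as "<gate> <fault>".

U1 stuck-at-1

Evaluate each candidate on input a=1, b=1:
  U1 stuck-at-1: U0=0, U1=1 [stuck-at-1], U2=0 → 0 — matches
  U2 inverted output: U0=0, U1=1, U2=1 [inverted output] → 1 — eliminated
Only U1 stuck-at-1 reproduces the observed 0.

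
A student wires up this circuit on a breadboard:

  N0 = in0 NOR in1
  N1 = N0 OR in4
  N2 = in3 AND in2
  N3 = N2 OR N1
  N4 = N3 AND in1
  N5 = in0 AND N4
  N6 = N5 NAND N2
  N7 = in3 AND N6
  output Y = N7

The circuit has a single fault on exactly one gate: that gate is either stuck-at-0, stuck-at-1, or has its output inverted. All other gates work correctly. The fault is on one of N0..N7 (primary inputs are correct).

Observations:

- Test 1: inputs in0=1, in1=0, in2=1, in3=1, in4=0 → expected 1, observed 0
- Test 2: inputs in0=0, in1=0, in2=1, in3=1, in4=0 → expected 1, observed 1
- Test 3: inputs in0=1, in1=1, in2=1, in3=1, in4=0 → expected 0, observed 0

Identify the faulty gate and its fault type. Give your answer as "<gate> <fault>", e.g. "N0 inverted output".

Fault-free values for test 1 (in0=1, in1=0, in2=1, in3=1, in4=0): N0=0, N1=0, N2=1, N3=1, N4=0, N5=0, N6=1, N7=1, giving Y=1. Observed 0.
Test 1: faults giving observed 0 are {N4 stuck-at-1, N4 inverted output, N5 stuck-at-1, N5 inverted output, N6 stuck-at-0, N6 inverted output, N7 stuck-at-0, N7 inverted output}.
Test 2 (in0=0, in1=0, in2=1, in3=1, in4=0): fault-free N0=1, N1=1, N2=1, N3=1, N4=0, N5=0, N6=1, N7=1 → 1; observed 1. Eliminates N5 stuck-at-1, N5 inverted output, N6 stuck-at-0, N6 inverted output, N7 stuck-at-0, N7 inverted output.
Test 3 (in0=1, in1=1, in2=1, in3=1, in4=0): fault-free N0=0, N1=0, N2=1, N3=1, N4=1, N5=1, N6=0, N7=0 → 0; observed 0. Eliminates N4 inverted output.
Only N4 stuck-at-1 is consistent with every test.

N4 stuck-at-1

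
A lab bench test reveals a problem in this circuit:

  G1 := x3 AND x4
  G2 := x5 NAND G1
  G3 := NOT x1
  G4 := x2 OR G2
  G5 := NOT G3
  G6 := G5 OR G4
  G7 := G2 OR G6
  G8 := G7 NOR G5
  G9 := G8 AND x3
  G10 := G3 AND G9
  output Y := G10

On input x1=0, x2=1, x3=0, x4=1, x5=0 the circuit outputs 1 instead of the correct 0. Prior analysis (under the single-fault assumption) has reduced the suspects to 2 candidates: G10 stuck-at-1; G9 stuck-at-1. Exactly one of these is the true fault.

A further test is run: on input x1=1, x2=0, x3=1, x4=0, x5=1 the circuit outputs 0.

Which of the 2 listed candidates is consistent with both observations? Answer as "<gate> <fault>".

G9 stuck-at-1

Evaluate each candidate on input x1=1, x2=0, x3=1, x4=0, x5=1:
  G10 stuck-at-1: G1=0, G2=1, G3=0, G4=1, G5=1, G6=1, G7=1, G8=0, G9=0, G10=1 [stuck-at-1] → 1 — eliminated
  G9 stuck-at-1: G1=0, G2=1, G3=0, G4=1, G5=1, G6=1, G7=1, G8=0, G9=1 [stuck-at-1], G10=0 → 0 — matches
Only G9 stuck-at-1 reproduces the observed 0.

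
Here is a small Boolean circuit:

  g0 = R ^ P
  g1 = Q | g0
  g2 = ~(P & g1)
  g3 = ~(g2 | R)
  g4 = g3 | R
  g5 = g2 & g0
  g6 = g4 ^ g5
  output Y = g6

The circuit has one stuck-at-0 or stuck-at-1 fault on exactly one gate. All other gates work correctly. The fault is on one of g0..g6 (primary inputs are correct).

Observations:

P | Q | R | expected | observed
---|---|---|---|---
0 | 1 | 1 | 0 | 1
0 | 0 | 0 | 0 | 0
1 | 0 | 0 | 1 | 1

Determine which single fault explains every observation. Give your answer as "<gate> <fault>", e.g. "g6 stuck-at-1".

Fault-free values for test 1 (P=0, Q=1, R=1): g0=1, g1=1, g2=1, g3=0, g4=1, g5=1, g6=0, giving Y=0. Observed 1.
Test 1: faults giving observed 1 are {g0 stuck-at-0, g2 stuck-at-0, g4 stuck-at-0, g5 stuck-at-0, g6 stuck-at-1}.
Test 2 (P=0, Q=0, R=0): fault-free g0=0, g1=0, g2=1, g3=0, g4=0, g5=0, g6=0 → 0; observed 0. Eliminates g2 stuck-at-0, g6 stuck-at-1.
Test 3 (P=1, Q=0, R=0): fault-free g0=1, g1=1, g2=0, g3=1, g4=1, g5=0, g6=1 → 1; observed 1. Eliminates g0 stuck-at-0, g4 stuck-at-0.
Only g5 stuck-at-0 is consistent with every test.

g5 stuck-at-0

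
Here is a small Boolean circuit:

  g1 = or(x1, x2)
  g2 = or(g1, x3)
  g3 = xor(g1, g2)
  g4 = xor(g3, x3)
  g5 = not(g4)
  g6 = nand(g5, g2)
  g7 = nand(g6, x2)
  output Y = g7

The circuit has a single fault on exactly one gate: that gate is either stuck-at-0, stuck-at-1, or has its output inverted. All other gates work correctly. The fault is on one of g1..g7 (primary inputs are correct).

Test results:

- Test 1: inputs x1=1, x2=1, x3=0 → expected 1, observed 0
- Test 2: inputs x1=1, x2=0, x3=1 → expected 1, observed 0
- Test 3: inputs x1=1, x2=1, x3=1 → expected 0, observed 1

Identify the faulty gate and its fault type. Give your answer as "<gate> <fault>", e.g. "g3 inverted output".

g7 inverted output

Fault-free values for test 1 (x1=1, x2=1, x3=0): g1=1, g2=1, g3=0, g4=0, g5=1, g6=0, g7=1, giving Y=1. Observed 0.
Test 1: faults giving observed 0 are {g1 stuck-at-0, g1 inverted output, g2 stuck-at-0, g2 inverted output, g3 stuck-at-1, g3 inverted output, g4 stuck-at-1, g4 inverted output, g5 stuck-at-0, g5 inverted output, g6 stuck-at-1, g6 inverted output, g7 stuck-at-0, g7 inverted output}.
Test 2 (x1=1, x2=0, x3=1): fault-free g1=1, g2=1, g3=0, g4=1, g5=0, g6=1, g7=1 → 1; observed 0. Eliminates g1 stuck-at-0, g1 inverted output, g2 stuck-at-0, g2 inverted output, g3 stuck-at-1, g3 inverted output, g4 stuck-at-1, g4 inverted output, g5 stuck-at-0, g5 inverted output, g6 stuck-at-1, g6 inverted output.
Test 3 (x1=1, x2=1, x3=1): fault-free g1=1, g2=1, g3=0, g4=1, g5=0, g6=1, g7=0 → 0; observed 1. Eliminates g7 stuck-at-0.
Only g7 inverted output is consistent with every test.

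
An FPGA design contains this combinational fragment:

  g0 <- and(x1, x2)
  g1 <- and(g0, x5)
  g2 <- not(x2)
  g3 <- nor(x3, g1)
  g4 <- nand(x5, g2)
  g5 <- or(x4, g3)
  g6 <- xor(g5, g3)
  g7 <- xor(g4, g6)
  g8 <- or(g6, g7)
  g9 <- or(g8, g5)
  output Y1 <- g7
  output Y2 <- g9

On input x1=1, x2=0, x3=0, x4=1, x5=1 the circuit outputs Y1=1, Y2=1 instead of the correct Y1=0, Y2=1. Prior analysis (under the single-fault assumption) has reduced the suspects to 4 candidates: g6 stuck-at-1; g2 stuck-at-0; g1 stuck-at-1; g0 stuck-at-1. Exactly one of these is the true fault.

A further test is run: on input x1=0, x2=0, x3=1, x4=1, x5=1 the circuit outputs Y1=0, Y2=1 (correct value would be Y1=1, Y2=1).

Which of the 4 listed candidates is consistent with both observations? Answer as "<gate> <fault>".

g2 stuck-at-0

Evaluate each candidate on input x1=0, x2=0, x3=1, x4=1, x5=1:
  g6 stuck-at-1: g0=0, g1=0, g2=1, g3=0, g4=0, g5=1, g6=1 [stuck-at-1], g7=1, g8=1, g9=1 → Y1=1, Y2=1 — eliminated
  g2 stuck-at-0: g0=0, g1=0, g2=0 [stuck-at-0], g3=0, g4=1, g5=1, g6=1, g7=0, g8=1, g9=1 → Y1=0, Y2=1 — matches
  g1 stuck-at-1: g0=0, g1=1 [stuck-at-1], g2=1, g3=0, g4=0, g5=1, g6=1, g7=1, g8=1, g9=1 → Y1=1, Y2=1 — eliminated
  g0 stuck-at-1: g0=1 [stuck-at-1], g1=1, g2=1, g3=0, g4=0, g5=1, g6=1, g7=1, g8=1, g9=1 → Y1=1, Y2=1 — eliminated
Only g2 stuck-at-0 reproduces the observed Y1=0, Y2=1.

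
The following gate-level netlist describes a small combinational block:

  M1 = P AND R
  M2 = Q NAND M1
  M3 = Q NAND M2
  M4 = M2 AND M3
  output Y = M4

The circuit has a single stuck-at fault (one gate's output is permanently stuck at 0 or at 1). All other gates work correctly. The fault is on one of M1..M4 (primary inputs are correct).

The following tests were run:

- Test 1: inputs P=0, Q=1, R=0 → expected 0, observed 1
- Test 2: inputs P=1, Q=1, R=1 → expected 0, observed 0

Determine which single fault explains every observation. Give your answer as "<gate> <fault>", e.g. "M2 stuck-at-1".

M3 stuck-at-1

Fault-free values for test 1 (P=0, Q=1, R=0): M1=0, M2=1, M3=0, M4=0, giving Y=0. Observed 1.
Test 1: faults giving observed 1 are {M3 stuck-at-1, M4 stuck-at-1}.
Test 2 (P=1, Q=1, R=1): fault-free M1=1, M2=0, M3=1, M4=0 → 0; observed 0. Eliminates M4 stuck-at-1.
Only M3 stuck-at-1 is consistent with every test.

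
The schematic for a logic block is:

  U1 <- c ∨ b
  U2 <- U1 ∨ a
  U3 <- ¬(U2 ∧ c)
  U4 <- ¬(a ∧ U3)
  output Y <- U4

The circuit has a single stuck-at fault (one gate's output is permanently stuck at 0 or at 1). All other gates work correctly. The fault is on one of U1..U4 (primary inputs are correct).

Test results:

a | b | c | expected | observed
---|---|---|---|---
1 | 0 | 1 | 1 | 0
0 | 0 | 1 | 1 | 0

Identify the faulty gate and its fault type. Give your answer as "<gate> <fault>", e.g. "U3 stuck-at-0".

U4 stuck-at-0

Fault-free values for test 1 (a=1, b=0, c=1): U1=1, U2=1, U3=0, U4=1, giving Y=1. Observed 0.
Test 1: faults giving observed 0 are {U2 stuck-at-0, U3 stuck-at-1, U4 stuck-at-0}.
Test 2 (a=0, b=0, c=1): fault-free U1=1, U2=1, U3=0, U4=1 → 1; observed 0. Eliminates U2 stuck-at-0, U3 stuck-at-1.
Only U4 stuck-at-0 is consistent with every test.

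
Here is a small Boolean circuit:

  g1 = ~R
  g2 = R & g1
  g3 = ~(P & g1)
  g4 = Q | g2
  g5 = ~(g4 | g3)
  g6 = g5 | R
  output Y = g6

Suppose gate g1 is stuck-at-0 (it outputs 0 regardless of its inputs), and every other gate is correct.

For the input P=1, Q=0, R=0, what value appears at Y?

Propagate with g1 forced: g1=0 [stuck-at-0], g2=0, g3=1, g4=0, g5=0, g6=0.
So Y = 0. (Without the fault it would be 1.)

0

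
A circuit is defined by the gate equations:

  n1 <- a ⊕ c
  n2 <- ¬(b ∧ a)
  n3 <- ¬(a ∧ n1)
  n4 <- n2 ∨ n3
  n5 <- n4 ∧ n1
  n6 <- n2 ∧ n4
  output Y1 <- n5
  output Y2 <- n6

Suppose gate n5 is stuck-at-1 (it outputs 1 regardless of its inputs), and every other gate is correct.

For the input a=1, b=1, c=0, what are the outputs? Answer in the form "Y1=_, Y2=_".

Y1=1, Y2=0

Propagate with n5 forced: n1=1, n2=0, n3=0, n4=0, n5=1 [stuck-at-1], n6=0.
So the outputs are Y1=1, Y2=0. (Without the fault they would be Y1=0, Y2=0.)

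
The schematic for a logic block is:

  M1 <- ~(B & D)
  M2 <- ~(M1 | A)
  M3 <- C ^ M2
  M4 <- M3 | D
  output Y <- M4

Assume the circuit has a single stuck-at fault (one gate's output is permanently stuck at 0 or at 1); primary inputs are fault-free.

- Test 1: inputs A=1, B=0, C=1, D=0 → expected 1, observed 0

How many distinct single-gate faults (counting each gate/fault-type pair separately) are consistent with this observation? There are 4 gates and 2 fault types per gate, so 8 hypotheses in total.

Fault-free: M1=1, M2=0, M3=1, M4=1 → 1. Observed 0.
  M1 stuck-at-0: output 1 ✗
  M1 stuck-at-1: output 1 ✗
  M2 stuck-at-0: output 1 ✗
  M2 stuck-at-1: output 0 ✓
  M3 stuck-at-0: output 0 ✓
  M3 stuck-at-1: output 1 ✗
  M4 stuck-at-0: output 0 ✓
  M4 stuck-at-1: output 1 ✗
Consistent faults: {M2 stuck-at-1, M3 stuck-at-0, M4 stuck-at-0} — 3 in all.

3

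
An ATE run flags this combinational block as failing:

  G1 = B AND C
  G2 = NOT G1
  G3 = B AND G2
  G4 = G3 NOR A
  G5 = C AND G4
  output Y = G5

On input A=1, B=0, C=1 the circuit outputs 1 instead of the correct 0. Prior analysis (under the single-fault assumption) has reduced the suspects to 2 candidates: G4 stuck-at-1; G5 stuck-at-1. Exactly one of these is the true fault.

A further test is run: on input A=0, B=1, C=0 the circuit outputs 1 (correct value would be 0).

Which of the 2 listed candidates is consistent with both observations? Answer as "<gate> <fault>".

Evaluate each candidate on input A=0, B=1, C=0:
  G4 stuck-at-1: G1=0, G2=1, G3=1, G4=1 [stuck-at-1], G5=0 → 0 — eliminated
  G5 stuck-at-1: G1=0, G2=1, G3=1, G4=0, G5=1 [stuck-at-1] → 1 — matches
Only G5 stuck-at-1 reproduces the observed 1.

G5 stuck-at-1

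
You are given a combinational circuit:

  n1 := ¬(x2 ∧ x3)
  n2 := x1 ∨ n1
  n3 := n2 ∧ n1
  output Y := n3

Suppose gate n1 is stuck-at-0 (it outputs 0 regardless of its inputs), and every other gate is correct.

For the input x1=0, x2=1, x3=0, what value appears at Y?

Propagate with n1 forced: n1=0 [stuck-at-0], n2=0, n3=0.
So Y = 0. (Without the fault it would be 1.)

0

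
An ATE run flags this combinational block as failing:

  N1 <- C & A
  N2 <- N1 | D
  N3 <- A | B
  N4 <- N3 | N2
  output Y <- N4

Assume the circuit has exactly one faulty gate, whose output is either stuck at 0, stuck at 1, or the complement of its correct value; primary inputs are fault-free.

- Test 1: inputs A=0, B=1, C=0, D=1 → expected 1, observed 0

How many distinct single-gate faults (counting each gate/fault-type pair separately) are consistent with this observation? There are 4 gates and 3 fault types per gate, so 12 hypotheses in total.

Fault-free: N1=0, N2=1, N3=1, N4=1 → 1. Observed 0.
  N1 stuck-at-0: output 1 ✗
  N1 stuck-at-1: output 1 ✗
  N1 inverted output: output 1 ✗
  N2 stuck-at-0: output 1 ✗
  N2 stuck-at-1: output 1 ✗
  N2 inverted output: output 1 ✗
  N3 stuck-at-0: output 1 ✗
  N3 stuck-at-1: output 1 ✗
  N3 inverted output: output 1 ✗
  N4 stuck-at-0: output 0 ✓
  N4 stuck-at-1: output 1 ✗
  N4 inverted output: output 0 ✓
Consistent faults: {N4 stuck-at-0, N4 inverted output} — 2 in all.

2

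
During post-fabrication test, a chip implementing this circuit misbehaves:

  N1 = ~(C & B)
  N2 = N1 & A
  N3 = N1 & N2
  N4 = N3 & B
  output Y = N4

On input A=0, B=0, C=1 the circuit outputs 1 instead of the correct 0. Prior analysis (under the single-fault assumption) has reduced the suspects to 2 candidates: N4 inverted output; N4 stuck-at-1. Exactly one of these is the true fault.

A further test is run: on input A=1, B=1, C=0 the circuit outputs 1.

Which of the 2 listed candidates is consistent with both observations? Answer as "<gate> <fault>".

Evaluate each candidate on input A=1, B=1, C=0:
  N4 inverted output: N1=1, N2=1, N3=1, N4=0 [inverted output] → 0 — eliminated
  N4 stuck-at-1: N1=1, N2=1, N3=1, N4=1 [stuck-at-1] → 1 — matches
Only N4 stuck-at-1 reproduces the observed 1.

N4 stuck-at-1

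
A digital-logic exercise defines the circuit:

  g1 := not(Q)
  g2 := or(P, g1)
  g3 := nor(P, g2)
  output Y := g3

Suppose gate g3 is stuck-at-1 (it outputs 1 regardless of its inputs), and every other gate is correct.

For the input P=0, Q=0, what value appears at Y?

Propagate with g3 forced: g1=1, g2=1, g3=1 [stuck-at-1].
So Y = 1. (Without the fault it would be 0.)

1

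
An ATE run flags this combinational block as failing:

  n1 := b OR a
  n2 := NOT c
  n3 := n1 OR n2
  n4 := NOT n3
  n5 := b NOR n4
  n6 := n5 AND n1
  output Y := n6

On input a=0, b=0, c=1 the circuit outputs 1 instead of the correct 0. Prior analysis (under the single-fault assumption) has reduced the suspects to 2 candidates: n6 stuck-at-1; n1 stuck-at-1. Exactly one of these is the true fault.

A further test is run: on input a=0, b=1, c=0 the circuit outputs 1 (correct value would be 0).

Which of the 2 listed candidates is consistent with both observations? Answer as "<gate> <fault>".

Evaluate each candidate on input a=0, b=1, c=0:
  n6 stuck-at-1: n1=1, n2=1, n3=1, n4=0, n5=0, n6=1 [stuck-at-1] → 1 — matches
  n1 stuck-at-1: n1=1 [stuck-at-1], n2=1, n3=1, n4=0, n5=0, n6=0 → 0 — eliminated
Only n6 stuck-at-1 reproduces the observed 1.

n6 stuck-at-1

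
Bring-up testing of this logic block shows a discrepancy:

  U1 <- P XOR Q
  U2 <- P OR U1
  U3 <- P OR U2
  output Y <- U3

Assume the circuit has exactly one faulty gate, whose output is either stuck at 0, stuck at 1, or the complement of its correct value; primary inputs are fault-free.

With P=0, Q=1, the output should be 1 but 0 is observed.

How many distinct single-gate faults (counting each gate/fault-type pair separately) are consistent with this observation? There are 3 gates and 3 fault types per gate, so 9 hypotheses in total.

Fault-free: U1=1, U2=1, U3=1 → 1. Observed 0.
  U1 stuck-at-0: output 0 ✓
  U1 stuck-at-1: output 1 ✗
  U1 inverted output: output 0 ✓
  U2 stuck-at-0: output 0 ✓
  U2 stuck-at-1: output 1 ✗
  U2 inverted output: output 0 ✓
  U3 stuck-at-0: output 0 ✓
  U3 stuck-at-1: output 1 ✗
  U3 inverted output: output 0 ✓
Consistent faults: {U1 stuck-at-0, U1 inverted output, U2 stuck-at-0, U2 inverted output, U3 stuck-at-0, U3 inverted output} — 6 in all.

6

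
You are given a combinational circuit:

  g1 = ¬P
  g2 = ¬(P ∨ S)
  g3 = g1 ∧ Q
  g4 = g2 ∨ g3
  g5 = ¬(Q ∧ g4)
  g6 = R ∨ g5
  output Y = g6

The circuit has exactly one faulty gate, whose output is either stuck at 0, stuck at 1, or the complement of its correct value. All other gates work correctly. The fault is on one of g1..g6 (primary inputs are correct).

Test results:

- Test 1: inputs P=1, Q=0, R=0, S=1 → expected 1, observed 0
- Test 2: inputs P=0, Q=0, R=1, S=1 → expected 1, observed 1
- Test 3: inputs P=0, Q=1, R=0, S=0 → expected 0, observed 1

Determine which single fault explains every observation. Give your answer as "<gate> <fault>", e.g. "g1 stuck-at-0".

g5 inverted output

Fault-free values for test 1 (P=1, Q=0, R=0, S=1): g1=0, g2=0, g3=0, g4=0, g5=1, g6=1, giving Y=1. Observed 0.
Test 1: faults giving observed 0 are {g5 stuck-at-0, g5 inverted output, g6 stuck-at-0, g6 inverted output}.
Test 2 (P=0, Q=0, R=1, S=1): fault-free g1=1, g2=0, g3=0, g4=0, g5=1, g6=1 → 1; observed 1. Eliminates g6 stuck-at-0, g6 inverted output.
Test 3 (P=0, Q=1, R=0, S=0): fault-free g1=1, g2=1, g3=1, g4=1, g5=0, g6=0 → 0; observed 1. Eliminates g5 stuck-at-0.
Only g5 inverted output is consistent with every test.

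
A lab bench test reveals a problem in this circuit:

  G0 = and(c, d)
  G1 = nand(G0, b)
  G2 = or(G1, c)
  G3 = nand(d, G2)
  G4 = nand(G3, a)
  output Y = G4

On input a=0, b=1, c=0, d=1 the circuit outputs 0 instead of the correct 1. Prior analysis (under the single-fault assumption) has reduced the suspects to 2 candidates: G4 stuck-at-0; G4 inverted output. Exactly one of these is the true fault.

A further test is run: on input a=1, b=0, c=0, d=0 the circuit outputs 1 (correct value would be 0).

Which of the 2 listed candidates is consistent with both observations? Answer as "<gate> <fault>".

Evaluate each candidate on input a=1, b=0, c=0, d=0:
  G4 stuck-at-0: G0=0, G1=1, G2=1, G3=1, G4=0 [stuck-at-0] → 0 — eliminated
  G4 inverted output: G0=0, G1=1, G2=1, G3=1, G4=1 [inverted output] → 1 — matches
Only G4 inverted output reproduces the observed 1.

G4 inverted output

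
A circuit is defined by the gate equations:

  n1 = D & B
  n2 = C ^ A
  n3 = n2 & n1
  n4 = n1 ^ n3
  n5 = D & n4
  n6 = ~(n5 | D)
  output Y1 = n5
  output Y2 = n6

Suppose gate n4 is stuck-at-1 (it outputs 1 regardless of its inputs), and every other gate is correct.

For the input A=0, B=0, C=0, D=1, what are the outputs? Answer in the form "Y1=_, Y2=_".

Y1=1, Y2=0

Propagate with n4 forced: n1=0, n2=0, n3=0, n4=1 [stuck-at-1], n5=1, n6=0.
So the outputs are Y1=1, Y2=0. (Without the fault they would be Y1=0, Y2=0.)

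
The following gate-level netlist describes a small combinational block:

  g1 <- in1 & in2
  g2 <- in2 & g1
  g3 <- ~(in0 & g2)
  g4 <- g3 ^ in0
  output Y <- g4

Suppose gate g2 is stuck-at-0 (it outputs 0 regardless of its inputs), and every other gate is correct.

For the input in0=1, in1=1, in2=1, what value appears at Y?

Propagate with g2 forced: g1=1, g2=0 [stuck-at-0], g3=1, g4=0.
So Y = 0. (Without the fault it would be 1.)

0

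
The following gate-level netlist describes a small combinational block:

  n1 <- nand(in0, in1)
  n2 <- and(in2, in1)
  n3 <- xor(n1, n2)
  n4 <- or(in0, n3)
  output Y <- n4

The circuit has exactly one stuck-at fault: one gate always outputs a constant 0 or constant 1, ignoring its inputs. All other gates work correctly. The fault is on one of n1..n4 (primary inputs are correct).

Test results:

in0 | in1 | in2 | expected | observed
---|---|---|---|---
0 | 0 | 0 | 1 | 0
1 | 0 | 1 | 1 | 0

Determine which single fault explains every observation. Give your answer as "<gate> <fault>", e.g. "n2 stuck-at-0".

Fault-free values for test 1 (in0=0, in1=0, in2=0): n1=1, n2=0, n3=1, n4=1, giving Y=1. Observed 0.
Test 1: faults giving observed 0 are {n1 stuck-at-0, n2 stuck-at-1, n3 stuck-at-0, n4 stuck-at-0}.
Test 2 (in0=1, in1=0, in2=1): fault-free n1=1, n2=0, n3=1, n4=1 → 1; observed 0. Eliminates n1 stuck-at-0, n2 stuck-at-1, n3 stuck-at-0.
Only n4 stuck-at-0 is consistent with every test.

n4 stuck-at-0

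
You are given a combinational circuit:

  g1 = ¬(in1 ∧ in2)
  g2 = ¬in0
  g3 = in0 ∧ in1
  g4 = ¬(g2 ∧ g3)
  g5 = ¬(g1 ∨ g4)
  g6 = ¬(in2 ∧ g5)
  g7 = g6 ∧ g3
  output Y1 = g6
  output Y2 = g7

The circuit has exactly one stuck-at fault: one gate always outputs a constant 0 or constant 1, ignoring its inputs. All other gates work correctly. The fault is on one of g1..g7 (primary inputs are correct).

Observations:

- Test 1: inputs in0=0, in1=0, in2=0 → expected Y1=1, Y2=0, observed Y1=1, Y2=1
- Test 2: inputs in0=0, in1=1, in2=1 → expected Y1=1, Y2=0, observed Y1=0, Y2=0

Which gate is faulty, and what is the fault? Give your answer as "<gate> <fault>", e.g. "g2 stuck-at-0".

g3 stuck-at-1

Fault-free values for test 1 (in0=0, in1=0, in2=0): g1=1, g2=1, g3=0, g4=1, g5=0, g6=1, g7=0, giving Y1=1, Y2=0. Observed Y1=1, Y2=1.
Test 1: faults giving observed Y1=1, Y2=1 are {g3 stuck-at-1, g7 stuck-at-1}.
Test 2 (in0=0, in1=1, in2=1): fault-free g1=0, g2=1, g3=0, g4=1, g5=0, g6=1, g7=0 → Y1=1, Y2=0; observed Y1=0, Y2=0. Eliminates g7 stuck-at-1.
Only g3 stuck-at-1 is consistent with every test.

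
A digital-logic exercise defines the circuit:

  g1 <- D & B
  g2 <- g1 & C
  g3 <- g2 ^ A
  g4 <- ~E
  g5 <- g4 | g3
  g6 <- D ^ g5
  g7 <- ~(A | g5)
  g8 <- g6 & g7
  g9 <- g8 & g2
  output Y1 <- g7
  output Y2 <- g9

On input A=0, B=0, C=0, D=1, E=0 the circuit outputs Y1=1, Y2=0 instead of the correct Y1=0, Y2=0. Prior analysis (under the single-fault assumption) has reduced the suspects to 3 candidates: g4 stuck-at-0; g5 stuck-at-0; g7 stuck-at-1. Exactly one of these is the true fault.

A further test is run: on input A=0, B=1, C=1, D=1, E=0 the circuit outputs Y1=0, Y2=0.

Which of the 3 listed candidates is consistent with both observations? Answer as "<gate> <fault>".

g4 stuck-at-0

Evaluate each candidate on input A=0, B=1, C=1, D=1, E=0:
  g4 stuck-at-0: g1=1, g2=1, g3=1, g4=0 [stuck-at-0], g5=1, g6=0, g7=0, g8=0, g9=0 → Y1=0, Y2=0 — matches
  g5 stuck-at-0: g1=1, g2=1, g3=1, g4=1, g5=0 [stuck-at-0], g6=1, g7=1, g8=1, g9=1 → Y1=1, Y2=1 — eliminated
  g7 stuck-at-1: g1=1, g2=1, g3=1, g4=1, g5=1, g6=0, g7=1 [stuck-at-1], g8=0, g9=0 → Y1=1, Y2=0 — eliminated
Only g4 stuck-at-0 reproduces the observed Y1=0, Y2=0.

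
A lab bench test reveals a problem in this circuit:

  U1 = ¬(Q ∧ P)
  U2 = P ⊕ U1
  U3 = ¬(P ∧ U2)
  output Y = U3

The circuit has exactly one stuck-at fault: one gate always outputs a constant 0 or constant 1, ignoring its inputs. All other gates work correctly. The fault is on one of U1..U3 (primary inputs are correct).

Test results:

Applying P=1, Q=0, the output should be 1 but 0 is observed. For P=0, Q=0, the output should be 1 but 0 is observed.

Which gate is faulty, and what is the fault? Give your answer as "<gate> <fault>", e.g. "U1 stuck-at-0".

U3 stuck-at-0

Fault-free values for test 1 (P=1, Q=0): U1=1, U2=0, U3=1, giving Y=1. Observed 0.
Test 1: faults giving observed 0 are {U1 stuck-at-0, U2 stuck-at-1, U3 stuck-at-0}.
Test 2 (P=0, Q=0): fault-free U1=1, U2=1, U3=1 → 1; observed 0. Eliminates U1 stuck-at-0, U2 stuck-at-1.
Only U3 stuck-at-0 is consistent with every test.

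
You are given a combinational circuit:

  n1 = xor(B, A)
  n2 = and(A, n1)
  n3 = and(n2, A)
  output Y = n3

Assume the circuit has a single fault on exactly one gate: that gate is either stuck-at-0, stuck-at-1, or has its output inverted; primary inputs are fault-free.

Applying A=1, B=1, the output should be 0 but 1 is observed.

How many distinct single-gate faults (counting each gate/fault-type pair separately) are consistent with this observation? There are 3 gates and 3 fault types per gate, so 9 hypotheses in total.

6

Fault-free: n1=0, n2=0, n3=0 → 0. Observed 1.
  n1 stuck-at-0: output 0 ✗
  n1 stuck-at-1: output 1 ✓
  n1 inverted output: output 1 ✓
  n2 stuck-at-0: output 0 ✗
  n2 stuck-at-1: output 1 ✓
  n2 inverted output: output 1 ✓
  n3 stuck-at-0: output 0 ✗
  n3 stuck-at-1: output 1 ✓
  n3 inverted output: output 1 ✓
Consistent faults: {n1 stuck-at-1, n1 inverted output, n2 stuck-at-1, n2 inverted output, n3 stuck-at-1, n3 inverted output} — 6 in all.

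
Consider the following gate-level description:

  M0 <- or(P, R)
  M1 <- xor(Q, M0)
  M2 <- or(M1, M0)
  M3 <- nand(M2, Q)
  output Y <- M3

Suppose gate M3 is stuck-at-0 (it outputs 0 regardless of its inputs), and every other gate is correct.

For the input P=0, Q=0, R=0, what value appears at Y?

0

Propagate with M3 forced: M0=0, M1=0, M2=0, M3=0 [stuck-at-0].
So Y = 0. (Without the fault it would be 1.)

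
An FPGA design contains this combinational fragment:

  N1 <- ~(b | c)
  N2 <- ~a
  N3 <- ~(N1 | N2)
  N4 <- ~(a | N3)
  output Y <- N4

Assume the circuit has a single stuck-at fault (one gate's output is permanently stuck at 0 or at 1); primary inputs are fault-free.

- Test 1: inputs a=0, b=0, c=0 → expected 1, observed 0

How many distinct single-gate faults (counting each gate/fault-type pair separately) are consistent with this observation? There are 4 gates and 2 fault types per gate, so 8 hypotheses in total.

2

Fault-free: N1=1, N2=1, N3=0, N4=1 → 1. Observed 0.
  N1 stuck-at-0: output 1 ✗
  N1 stuck-at-1: output 1 ✗
  N2 stuck-at-0: output 1 ✗
  N2 stuck-at-1: output 1 ✗
  N3 stuck-at-0: output 1 ✗
  N3 stuck-at-1: output 0 ✓
  N4 stuck-at-0: output 0 ✓
  N4 stuck-at-1: output 1 ✗
Consistent faults: {N3 stuck-at-1, N4 stuck-at-0} — 2 in all.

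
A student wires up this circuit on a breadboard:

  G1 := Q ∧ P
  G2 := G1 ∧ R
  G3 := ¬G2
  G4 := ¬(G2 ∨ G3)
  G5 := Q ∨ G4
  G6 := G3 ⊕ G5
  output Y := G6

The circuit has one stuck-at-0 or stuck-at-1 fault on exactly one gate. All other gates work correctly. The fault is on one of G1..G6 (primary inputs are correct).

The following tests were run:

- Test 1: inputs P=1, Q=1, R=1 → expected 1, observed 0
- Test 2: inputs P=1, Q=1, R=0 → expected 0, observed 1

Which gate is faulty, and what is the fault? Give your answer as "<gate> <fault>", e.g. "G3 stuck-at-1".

Fault-free values for test 1 (P=1, Q=1, R=1): G1=1, G2=1, G3=0, G4=0, G5=1, G6=1, giving Y=1. Observed 0.
Test 1: faults giving observed 0 are {G1 stuck-at-0, G2 stuck-at-0, G3 stuck-at-1, G5 stuck-at-0, G6 stuck-at-0}.
Test 2 (P=1, Q=1, R=0): fault-free G1=1, G2=0, G3=1, G4=0, G5=1, G6=0 → 0; observed 1. Eliminates G1 stuck-at-0, G2 stuck-at-0, G3 stuck-at-1, G6 stuck-at-0.
Only G5 stuck-at-0 is consistent with every test.

G5 stuck-at-0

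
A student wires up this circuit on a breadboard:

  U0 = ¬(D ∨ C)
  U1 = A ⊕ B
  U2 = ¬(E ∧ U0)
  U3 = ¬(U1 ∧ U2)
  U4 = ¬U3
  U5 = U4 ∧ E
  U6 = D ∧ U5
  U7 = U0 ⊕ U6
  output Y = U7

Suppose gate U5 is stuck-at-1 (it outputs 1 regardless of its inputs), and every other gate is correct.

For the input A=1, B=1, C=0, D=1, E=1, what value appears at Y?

1

Propagate with U5 forced: U0=0, U1=0, U2=1, U3=1, U4=0, U5=1 [stuck-at-1], U6=1, U7=1.
So Y = 1. (Without the fault it would be 0.)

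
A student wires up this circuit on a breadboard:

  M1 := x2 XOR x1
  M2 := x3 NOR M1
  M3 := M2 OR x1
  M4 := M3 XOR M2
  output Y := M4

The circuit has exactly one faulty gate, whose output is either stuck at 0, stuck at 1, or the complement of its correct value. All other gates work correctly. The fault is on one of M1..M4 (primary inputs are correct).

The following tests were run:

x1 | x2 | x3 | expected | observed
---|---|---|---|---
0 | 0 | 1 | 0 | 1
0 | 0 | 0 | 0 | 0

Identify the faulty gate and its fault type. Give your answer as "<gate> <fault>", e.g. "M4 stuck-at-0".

M3 stuck-at-1

Fault-free values for test 1 (x1=0, x2=0, x3=1): M1=0, M2=0, M3=0, M4=0, giving Y=0. Observed 1.
Test 1: faults giving observed 1 are {M3 stuck-at-1, M3 inverted output, M4 stuck-at-1, M4 inverted output}.
Test 2 (x1=0, x2=0, x3=0): fault-free M1=0, M2=1, M3=1, M4=0 → 0; observed 0. Eliminates M3 inverted output, M4 stuck-at-1, M4 inverted output.
Only M3 stuck-at-1 is consistent with every test.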